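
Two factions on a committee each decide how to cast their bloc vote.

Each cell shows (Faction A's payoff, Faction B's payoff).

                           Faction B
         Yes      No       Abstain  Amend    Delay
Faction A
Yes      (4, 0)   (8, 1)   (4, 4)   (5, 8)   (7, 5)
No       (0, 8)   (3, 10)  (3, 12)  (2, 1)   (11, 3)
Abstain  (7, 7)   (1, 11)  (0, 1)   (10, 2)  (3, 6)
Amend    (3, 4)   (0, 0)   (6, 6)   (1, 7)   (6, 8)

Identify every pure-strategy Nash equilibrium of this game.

(Yes, Yes): Faction A can switch to Abstain (4 → 7). Not NE.
(Yes, No): Faction B can switch to Abstain (1 → 4). Not NE.
(Yes, Abstain): Faction A can switch to Amend (4 → 6). Not NE.
(Yes, Amend): Faction A can switch to Abstain (5 → 10). Not NE.
(Yes, Delay): Faction A can switch to No (7 → 11). Not NE.
(No, Yes): Faction A can switch to Yes (0 → 4). Not NE.
(The remaining 14 profiles each have a profitable deviation by the same check.)

none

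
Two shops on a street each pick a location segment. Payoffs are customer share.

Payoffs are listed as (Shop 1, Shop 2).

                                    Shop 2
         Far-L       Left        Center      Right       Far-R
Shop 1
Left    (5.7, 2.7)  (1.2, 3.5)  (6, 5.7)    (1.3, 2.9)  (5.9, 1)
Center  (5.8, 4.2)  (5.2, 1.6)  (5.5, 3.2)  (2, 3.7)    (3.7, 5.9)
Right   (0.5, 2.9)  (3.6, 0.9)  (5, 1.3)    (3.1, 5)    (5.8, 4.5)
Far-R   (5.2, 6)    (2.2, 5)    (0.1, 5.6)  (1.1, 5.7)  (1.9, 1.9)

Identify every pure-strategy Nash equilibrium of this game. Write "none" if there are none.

Check each profile: it is a Nash equilibrium iff no player can strictly gain by switching unilaterally.
(Left, Far-L): Shop 1 can switch to Center (5.7 → 5.8). Not NE.
(Left, Left): Shop 1 can switch to Center (1.2 → 5.2). Not NE.
(Left, Center): Shop 1 gets 6, best alternative 5.5; Shop 2 gets 5.7, best alternative 3.5. No profitable deviation — NE.
(Left, Right): Shop 1 can switch to Center (1.3 → 2). Not NE.
(Left, Far-R): Shop 2 can switch to Far-L (1 → 2.7). Not NE.
(Center, Far-L): Shop 2 can switch to Far-R (4.2 → 5.9). Not NE.
(Center, Left): Shop 2 can switch to Far-L (1.6 → 4.2). Not NE.
(Right, Right): Shop 1 gets 3.1, best alternative 2; Shop 2 gets 5, best alternative 4.5. No profitable deviation — NE.
(The remaining 12 profiles each have a profitable deviation by the same check.)

The pure Nash equilibria are (Left, Center) and (Right, Right).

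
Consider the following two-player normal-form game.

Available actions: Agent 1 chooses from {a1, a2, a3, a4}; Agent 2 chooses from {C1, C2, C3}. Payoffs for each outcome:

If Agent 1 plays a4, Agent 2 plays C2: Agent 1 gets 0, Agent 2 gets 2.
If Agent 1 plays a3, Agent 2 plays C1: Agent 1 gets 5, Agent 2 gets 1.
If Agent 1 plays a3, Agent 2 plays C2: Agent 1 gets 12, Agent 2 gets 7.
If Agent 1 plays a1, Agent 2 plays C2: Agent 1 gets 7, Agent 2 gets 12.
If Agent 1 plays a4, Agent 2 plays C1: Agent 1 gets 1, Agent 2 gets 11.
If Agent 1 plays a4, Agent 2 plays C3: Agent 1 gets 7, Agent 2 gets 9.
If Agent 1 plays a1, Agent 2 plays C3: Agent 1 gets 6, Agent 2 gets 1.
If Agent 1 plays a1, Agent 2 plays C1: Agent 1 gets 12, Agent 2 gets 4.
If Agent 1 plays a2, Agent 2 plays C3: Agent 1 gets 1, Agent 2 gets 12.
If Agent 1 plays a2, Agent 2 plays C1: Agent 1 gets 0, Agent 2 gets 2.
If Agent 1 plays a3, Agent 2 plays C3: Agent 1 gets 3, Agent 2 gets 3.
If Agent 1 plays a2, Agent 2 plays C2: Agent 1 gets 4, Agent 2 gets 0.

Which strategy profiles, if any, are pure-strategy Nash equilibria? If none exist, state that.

(a1, C1): Agent 2 can switch to C2 (4 → 12). Not NE.
(a1, C2): Agent 1 can switch to a3 (7 → 12). Not NE.
(a1, C3): Agent 1 can switch to a4 (6 → 7). Not NE.
(a2, C1): Agent 1 can switch to a1 (0 → 12). Not NE.
(a2, C2): Agent 1 can switch to a1 (4 → 7). Not NE.
(a2, C3): Agent 1 can switch to a1 (1 → 6). Not NE.
(a3, C1): Agent 1 can switch to a1 (5 → 12). Not NE.
(a3, C2): Agent 1 gets 12, best alternative 7; Agent 2 gets 7, best alternative 3. No profitable deviation — NE.
(a3, C3): Agent 1 can switch to a1 (3 → 6). Not NE.
(a4, C1): Agent 1 can switch to a1 (1 → 12). Not NE.
(a4, C2): Agent 1 can switch to a1 (0 → 7). Not NE.
(The remaining 1 profile has a profitable deviation by the same check.)

The unique pure-strategy Nash equilibrium is (a3, C2).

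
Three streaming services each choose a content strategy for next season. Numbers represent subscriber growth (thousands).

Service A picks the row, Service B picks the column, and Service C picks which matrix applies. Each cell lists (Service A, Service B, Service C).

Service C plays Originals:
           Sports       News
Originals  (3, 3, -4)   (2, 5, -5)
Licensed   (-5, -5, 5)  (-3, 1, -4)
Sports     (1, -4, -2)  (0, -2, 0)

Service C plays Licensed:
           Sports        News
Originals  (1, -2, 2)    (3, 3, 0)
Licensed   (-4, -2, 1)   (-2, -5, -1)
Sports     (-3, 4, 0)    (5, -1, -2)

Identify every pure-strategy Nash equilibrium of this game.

There is no pure-strategy Nash equilibrium.

For each player, find the best response to each opponent profile; mutual best responses are the pure NE.
Service A against (Sports, Originals): payoffs 3, -5, 1 → best response Originals.
Service A against (Sports, Licensed): payoffs 1, -4, -3 → best response Originals.
Service A against (News, Originals): payoffs 2, -3, 0 → best response Originals.
Service A against (News, Licensed): payoffs 3, -2, 5 → best response Sports.
Service B against (Originals, Originals): payoffs 3, 5 → best response News.
Service B against (Originals, Licensed): payoffs -2, 3 → best response News.
Service B against (Licensed, Originals): payoffs -5, 1 → best response News.
Service B against (Licensed, Licensed): payoffs -2, -5 → best response Sports.
Service B against (Sports, Originals): payoffs -4, -2 → best response News.
Service B against (Sports, Licensed): payoffs 4, -1 → best response Sports.
Service C against (Originals, Sports): payoffs -4, 2 → best response Licensed.
Service C against (Originals, News): payoffs -5, 0 → best response Licensed.
Service C against (Licensed, Sports): payoffs 5, 1 → best response Originals.
Service C against (Licensed, News): payoffs -4, -1 → best response Licensed.
Service C against (Sports, Sports): payoffs -2, 0 → best response Licensed.
Service C against (Sports, News): payoffs 0, -2 → best response Originals.
No profile is a mutual best response for all players.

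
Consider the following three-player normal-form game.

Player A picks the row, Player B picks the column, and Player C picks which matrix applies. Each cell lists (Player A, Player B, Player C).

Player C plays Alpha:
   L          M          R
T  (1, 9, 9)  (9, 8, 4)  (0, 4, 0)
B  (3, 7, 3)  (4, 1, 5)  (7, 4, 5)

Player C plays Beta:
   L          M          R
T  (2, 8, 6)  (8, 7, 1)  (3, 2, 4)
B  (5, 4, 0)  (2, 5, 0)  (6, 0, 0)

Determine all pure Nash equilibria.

(B, L, Alpha)

Check each profile: it is a Nash equilibrium iff no player can strictly gain by switching unilaterally.
(T, L, Alpha): Player A can switch to B (1 → 3). Not NE.
(T, L, Beta): Player A can switch to B (2 → 5). Not NE.
(T, M, Alpha): Player B can switch to L (8 → 9). Not NE.
(T, M, Beta): Player B can switch to L (7 → 8). Not NE.
(T, R, Alpha): Player A can switch to B (0 → 7). Not NE.
(T, R, Beta): Player A can switch to B (3 → 6). Not NE.
(B, L, Alpha): Player A gets 3, best alternative 1; Player B gets 7, best alternative 4; Player C gets 3, best alternative 0. No profitable deviation — NE.
(The remaining 5 profiles each have a profitable deviation by the same check.)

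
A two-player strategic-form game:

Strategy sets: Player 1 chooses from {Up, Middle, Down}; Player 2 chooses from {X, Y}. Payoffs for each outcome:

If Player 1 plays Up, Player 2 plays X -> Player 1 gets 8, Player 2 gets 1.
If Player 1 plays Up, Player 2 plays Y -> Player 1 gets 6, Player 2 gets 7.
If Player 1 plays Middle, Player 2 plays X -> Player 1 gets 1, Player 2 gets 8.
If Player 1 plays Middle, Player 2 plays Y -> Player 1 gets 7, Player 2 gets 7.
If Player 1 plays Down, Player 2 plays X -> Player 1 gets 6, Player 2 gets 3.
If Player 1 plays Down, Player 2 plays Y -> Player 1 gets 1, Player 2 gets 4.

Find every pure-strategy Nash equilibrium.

No pure-strategy Nash equilibrium.

Player 1 against X: payoffs 8, 1, 6 → best response Up.
Player 1 against Y: payoffs 6, 7, 1 → best response Middle.
Player 2 against Up: payoffs 1, 7 → best response Y.
Player 2 against Middle: payoffs 8, 7 → best response X.
Player 2 against Down: payoffs 3, 4 → best response Y.
No profile is a mutual best response for all players.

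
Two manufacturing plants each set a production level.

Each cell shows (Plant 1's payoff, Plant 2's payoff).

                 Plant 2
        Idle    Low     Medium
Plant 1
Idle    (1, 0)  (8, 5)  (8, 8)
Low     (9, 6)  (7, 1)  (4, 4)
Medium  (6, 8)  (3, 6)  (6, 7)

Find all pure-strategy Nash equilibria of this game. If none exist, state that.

(Idle, Idle): Plant 1 can switch to Low (1 → 9). Not NE.
(Idle, Low): Plant 2 can switch to Medium (5 → 8). Not NE.
(Idle, Medium): Plant 1 gets 8, best alternative 6; Plant 2 gets 8, best alternative 5. No profitable deviation — NE.
(Low, Idle): Plant 1 gets 9, best alternative 6; Plant 2 gets 6, best alternative 4. No profitable deviation — NE.
(Low, Low): Plant 1 can switch to Idle (7 → 8). Not NE.
(Low, Medium): Plant 1 can switch to Idle (4 → 8). Not NE.
(Medium, Idle): Plant 1 can switch to Low (6 → 9). Not NE.
(Medium, Low): Plant 1 can switch to Idle (3 → 8). Not NE.
(Medium, Medium): Plant 1 can switch to Idle (6 → 8). Not NE.

(Idle, Medium); (Low, Idle)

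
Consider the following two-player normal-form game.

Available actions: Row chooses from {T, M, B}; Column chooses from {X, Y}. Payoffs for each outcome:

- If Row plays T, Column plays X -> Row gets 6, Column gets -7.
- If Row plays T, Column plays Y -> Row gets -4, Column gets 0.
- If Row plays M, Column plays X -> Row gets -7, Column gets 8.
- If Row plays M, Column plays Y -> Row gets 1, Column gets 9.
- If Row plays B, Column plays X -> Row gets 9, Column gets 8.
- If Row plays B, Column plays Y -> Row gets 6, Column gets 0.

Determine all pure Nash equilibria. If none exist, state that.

Row against X: payoffs 6, -7, 9 → best response B.
Row against Y: payoffs -4, 1, 6 → best response B.
Column against T: payoffs -7, 0 → best response Y.
Column against M: payoffs 8, 9 → best response Y.
Column against B: payoffs 8, 0 → best response X.
Mutual best responses: (B, X).

The unique pure-strategy Nash equilibrium is (B, X).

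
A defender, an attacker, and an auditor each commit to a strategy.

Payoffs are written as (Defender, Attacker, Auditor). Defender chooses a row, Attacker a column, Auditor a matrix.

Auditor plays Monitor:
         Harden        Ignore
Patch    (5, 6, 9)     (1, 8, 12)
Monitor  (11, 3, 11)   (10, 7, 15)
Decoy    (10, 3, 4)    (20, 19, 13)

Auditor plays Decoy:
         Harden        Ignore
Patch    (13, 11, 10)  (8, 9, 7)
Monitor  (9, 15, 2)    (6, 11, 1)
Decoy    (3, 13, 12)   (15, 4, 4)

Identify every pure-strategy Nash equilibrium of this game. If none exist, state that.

(Patch, Harden, Monitor): Defender can switch to Monitor (5 → 11). Not NE.
(Patch, Harden, Decoy): Defender gets 13, best alternative 9; Attacker gets 11, best alternative 9; Auditor gets 10, best alternative 9. No profitable deviation — NE.
(Patch, Ignore, Monitor): Defender can switch to Monitor (1 → 10). Not NE.
(Patch, Ignore, Decoy): Defender can switch to Decoy (8 → 15). Not NE.
(Monitor, Harden, Monitor): Attacker can switch to Ignore (3 → 7). Not NE.
(Monitor, Harden, Decoy): Defender can switch to Patch (9 → 13). Not NE.
(Monitor, Ignore, Monitor): Defender can switch to Decoy (10 → 20). Not NE.
(Decoy, Ignore, Monitor): Defender gets 20, best alternative 10; Attacker gets 19, best alternative 3; Auditor gets 13, best alternative 4. No profitable deviation — NE.
(The remaining 4 profiles each have a profitable deviation by the same check.)

The pure Nash equilibria are (Patch, Harden, Decoy); (Decoy, Ignore, Monitor).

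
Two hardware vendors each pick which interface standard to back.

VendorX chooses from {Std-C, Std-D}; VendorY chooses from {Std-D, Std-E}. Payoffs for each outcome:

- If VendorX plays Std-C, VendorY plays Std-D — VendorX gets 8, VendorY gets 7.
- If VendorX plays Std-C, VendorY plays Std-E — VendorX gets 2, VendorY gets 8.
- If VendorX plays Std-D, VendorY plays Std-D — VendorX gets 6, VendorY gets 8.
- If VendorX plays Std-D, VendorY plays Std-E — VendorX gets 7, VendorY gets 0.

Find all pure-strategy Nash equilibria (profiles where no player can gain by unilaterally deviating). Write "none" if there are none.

none

(Std-C, Std-D): VendorY can switch to Std-E (7 → 8). Not NE.
(Std-C, Std-E): VendorX can switch to Std-D (2 → 7). Not NE.
(Std-D, Std-D): VendorX can switch to Std-C (6 → 8). Not NE.
(Std-D, Std-E): VendorY can switch to Std-D (0 → 8). Not NE.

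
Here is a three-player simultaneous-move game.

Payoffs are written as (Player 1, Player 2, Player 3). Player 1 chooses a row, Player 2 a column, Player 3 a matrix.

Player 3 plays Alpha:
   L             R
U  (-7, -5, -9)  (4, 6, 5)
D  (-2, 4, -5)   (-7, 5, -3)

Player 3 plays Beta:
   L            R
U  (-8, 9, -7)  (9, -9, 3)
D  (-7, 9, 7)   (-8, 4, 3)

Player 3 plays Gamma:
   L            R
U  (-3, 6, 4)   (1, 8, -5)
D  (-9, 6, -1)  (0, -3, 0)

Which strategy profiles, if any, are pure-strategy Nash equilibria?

(U, R, Alpha); (D, L, Beta)

(U, L, Alpha): Player 1 can switch to D (-7 → -2). Not NE.
(U, L, Beta): Player 1 can switch to D (-8 → -7). Not NE.
(U, L, Gamma): Player 2 can switch to R (6 → 8). Not NE.
(U, R, Alpha): Player 1 gets 4, best alternative -7; Player 2 gets 6, best alternative -5; Player 3 gets 5, best alternative 3. No profitable deviation — NE.
(U, R, Beta): Player 2 can switch to L (-9 → 9). Not NE.
(U, R, Gamma): Player 3 can switch to Alpha (-5 → 5). Not NE.
(D, L, Alpha): Player 2 can switch to R (4 → 5). Not NE.
(D, L, Beta): Player 1 gets -7, best alternative -8; Player 2 gets 9, best alternative 4; Player 3 gets 7, best alternative -1. No profitable deviation — NE.
(The remaining 4 profiles each have a profitable deviation by the same check.)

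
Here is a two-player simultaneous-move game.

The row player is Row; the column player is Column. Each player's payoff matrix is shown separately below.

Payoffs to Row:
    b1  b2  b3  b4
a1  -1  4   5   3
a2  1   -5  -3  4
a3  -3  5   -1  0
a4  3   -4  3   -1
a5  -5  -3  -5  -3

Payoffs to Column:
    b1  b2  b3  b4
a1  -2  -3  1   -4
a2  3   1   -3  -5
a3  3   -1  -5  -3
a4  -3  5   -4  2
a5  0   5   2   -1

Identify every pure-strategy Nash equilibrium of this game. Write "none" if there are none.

Row against b1: payoffs -1, 1, -3, 3, -5 → best response a4.
Row against b2: payoffs 4, -5, 5, -4, -3 → best response a3.
Row against b3: payoffs 5, -3, -1, 3, -5 → best response a1.
Row against b4: payoffs 3, 4, 0, -1, -3 → best response a2.
Column against a1: payoffs -2, -3, 1, -4 → best response b3.
Column against a2: payoffs 3, 1, -3, -5 → best response b1.
Column against a3: payoffs 3, -1, -5, -3 → best response b1.
Column against a4: payoffs -3, 5, -4, 2 → best response b2.
Column against a5: payoffs 0, 5, 2, -1 → best response b2.
Mutual best responses: (a1, b3).

(a1, b3)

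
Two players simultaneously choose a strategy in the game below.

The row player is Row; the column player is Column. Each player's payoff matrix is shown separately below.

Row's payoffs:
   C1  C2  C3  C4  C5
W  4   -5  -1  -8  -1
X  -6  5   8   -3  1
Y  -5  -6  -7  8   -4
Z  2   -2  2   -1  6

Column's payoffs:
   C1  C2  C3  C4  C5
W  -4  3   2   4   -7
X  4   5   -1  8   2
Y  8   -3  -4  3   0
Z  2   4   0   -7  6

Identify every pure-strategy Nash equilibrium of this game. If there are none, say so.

Check each profile: it is a Nash equilibrium iff no player can strictly gain by switching unilaterally.
(W, C1): Column can switch to C2 (-4 → 3). Not NE.
(W, C2): Row can switch to X (-5 → 5). Not NE.
(W, C3): Row can switch to X (-1 → 8). Not NE.
(W, C4): Row can switch to X (-8 → -3). Not NE.
(W, C5): Row can switch to X (-1 → 1). Not NE.
(X, C1): Row can switch to W (-6 → 4). Not NE.
(Z, C5): Row gets 6, best alternative 1; Column gets 6, best alternative 4. No profitable deviation — NE.
(The remaining 13 profiles each have a profitable deviation by the same check.)

(Z, C5)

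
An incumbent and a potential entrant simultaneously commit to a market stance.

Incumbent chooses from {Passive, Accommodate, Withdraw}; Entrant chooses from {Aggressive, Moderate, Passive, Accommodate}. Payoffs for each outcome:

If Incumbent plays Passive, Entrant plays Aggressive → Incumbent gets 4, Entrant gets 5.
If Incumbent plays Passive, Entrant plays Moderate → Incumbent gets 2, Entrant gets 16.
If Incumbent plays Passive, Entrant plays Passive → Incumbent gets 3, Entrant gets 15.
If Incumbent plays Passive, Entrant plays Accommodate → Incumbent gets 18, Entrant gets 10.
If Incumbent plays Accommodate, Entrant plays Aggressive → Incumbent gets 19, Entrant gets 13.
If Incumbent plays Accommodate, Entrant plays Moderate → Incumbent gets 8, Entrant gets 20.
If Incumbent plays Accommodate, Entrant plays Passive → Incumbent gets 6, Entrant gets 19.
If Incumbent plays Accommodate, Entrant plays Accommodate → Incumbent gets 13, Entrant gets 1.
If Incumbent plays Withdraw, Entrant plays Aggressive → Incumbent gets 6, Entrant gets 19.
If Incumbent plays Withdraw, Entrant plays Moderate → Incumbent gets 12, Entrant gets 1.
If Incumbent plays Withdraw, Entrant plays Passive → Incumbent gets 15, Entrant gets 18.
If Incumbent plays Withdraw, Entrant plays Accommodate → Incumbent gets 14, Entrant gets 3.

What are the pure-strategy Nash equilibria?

none

(Passive, Aggressive): Incumbent can switch to Accommodate (4 → 19). Not NE.
(Passive, Moderate): Incumbent can switch to Accommodate (2 → 8). Not NE.
(Passive, Passive): Incumbent can switch to Accommodate (3 → 6). Not NE.
(Passive, Accommodate): Entrant can switch to Moderate (10 → 16). Not NE.
(Accommodate, Aggressive): Entrant can switch to Moderate (13 → 20). Not NE.
(Accommodate, Moderate): Incumbent can switch to Withdraw (8 → 12). Not NE.
(Accommodate, Passive): Incumbent can switch to Withdraw (6 → 15). Not NE.
(Accommodate, Accommodate): Incumbent can switch to Passive (13 → 18). Not NE.
(The remaining 4 profiles each have a profitable deviation by the same check.)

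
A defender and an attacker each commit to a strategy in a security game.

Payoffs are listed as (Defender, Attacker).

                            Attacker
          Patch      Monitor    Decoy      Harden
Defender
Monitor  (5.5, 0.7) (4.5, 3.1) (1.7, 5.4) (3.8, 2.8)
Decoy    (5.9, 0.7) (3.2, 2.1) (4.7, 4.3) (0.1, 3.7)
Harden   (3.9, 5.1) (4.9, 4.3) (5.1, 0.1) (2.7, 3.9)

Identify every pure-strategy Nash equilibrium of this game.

(Monitor, Patch): Defender can switch to Decoy (5.5 → 5.9). Not NE.
(Monitor, Monitor): Defender can switch to Harden (4.5 → 4.9). Not NE.
(Monitor, Decoy): Defender can switch to Decoy (1.7 → 4.7). Not NE.
(Monitor, Harden): Attacker can switch to Monitor (2.8 → 3.1). Not NE.
(Decoy, Patch): Attacker can switch to Monitor (0.7 → 2.1). Not NE.
(Decoy, Monitor): Defender can switch to Monitor (3.2 → 4.5). Not NE.
(Decoy, Decoy): Defender can switch to Harden (4.7 → 5.1). Not NE.
(Decoy, Harden): Defender can switch to Monitor (0.1 → 3.8). Not NE.
(Harden, Patch): Defender can switch to Monitor (3.9 → 5.5). Not NE.
(Harden, Monitor): Attacker can switch to Patch (4.3 → 5.1). Not NE.
(The remaining 2 profiles each have a profitable deviation by the same check.)

No pure-strategy Nash equilibrium.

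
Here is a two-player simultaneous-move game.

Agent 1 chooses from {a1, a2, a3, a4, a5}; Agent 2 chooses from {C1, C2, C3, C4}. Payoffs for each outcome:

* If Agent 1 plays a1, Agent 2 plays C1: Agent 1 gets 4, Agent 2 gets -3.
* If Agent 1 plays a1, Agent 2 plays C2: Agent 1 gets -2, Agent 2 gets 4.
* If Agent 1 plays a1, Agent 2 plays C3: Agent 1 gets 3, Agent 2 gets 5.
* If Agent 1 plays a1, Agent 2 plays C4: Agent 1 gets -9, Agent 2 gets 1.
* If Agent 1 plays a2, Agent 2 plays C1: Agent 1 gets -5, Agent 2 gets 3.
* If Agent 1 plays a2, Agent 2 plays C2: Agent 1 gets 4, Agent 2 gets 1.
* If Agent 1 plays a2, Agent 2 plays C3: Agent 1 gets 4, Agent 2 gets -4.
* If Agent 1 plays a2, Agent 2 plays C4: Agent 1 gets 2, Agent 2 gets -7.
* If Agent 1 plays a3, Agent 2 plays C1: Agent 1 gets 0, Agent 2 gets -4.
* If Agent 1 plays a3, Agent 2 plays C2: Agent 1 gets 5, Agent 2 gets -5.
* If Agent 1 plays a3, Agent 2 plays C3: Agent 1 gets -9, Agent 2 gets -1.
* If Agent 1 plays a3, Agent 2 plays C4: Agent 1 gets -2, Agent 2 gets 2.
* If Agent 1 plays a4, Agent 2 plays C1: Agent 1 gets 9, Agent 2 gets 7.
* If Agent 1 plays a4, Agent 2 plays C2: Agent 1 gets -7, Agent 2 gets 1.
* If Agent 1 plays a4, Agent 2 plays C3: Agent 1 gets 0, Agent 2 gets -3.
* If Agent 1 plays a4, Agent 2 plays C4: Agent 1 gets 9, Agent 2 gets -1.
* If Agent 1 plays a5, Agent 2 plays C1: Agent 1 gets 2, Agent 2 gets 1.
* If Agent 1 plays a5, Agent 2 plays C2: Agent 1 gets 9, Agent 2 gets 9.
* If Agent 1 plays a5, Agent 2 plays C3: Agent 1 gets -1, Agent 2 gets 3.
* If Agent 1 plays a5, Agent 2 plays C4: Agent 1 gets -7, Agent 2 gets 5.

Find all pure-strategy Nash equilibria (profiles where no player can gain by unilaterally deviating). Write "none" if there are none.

(a1, C1): Agent 1 can switch to a4 (4 → 9). Not NE.
(a1, C2): Agent 1 can switch to a2 (-2 → 4). Not NE.
(a1, C3): Agent 1 can switch to a2 (3 → 4). Not NE.
(a1, C4): Agent 1 can switch to a2 (-9 → 2). Not NE.
(a2, C1): Agent 1 can switch to a1 (-5 → 4). Not NE.
(a2, C2): Agent 1 can switch to a3 (4 → 5). Not NE.
(a4, C1): Agent 1 gets 9, best alternative 4; Agent 2 gets 7, best alternative 1. No profitable deviation — NE.
(a5, C2): Agent 1 gets 9, best alternative 5; Agent 2 gets 9, best alternative 5. No profitable deviation — NE.
(The remaining 12 profiles each have a profitable deviation by the same check.)

The pure Nash equilibria are (a4, C1); (a5, C2).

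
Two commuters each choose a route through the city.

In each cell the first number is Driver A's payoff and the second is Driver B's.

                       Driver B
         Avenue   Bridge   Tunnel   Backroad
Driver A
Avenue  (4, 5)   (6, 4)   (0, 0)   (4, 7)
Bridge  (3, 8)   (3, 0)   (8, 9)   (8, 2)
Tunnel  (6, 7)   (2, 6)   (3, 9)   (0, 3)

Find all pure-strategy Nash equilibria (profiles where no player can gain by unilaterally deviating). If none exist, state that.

For each player, find the best response to each opponent profile; mutual best responses are the pure NE.
Driver A against Avenue: payoffs 4, 3, 6 → best response Tunnel.
Driver A against Bridge: payoffs 6, 3, 2 → best response Avenue.
Driver A against Tunnel: payoffs 0, 8, 3 → best response Bridge.
Driver A against Backroad: payoffs 4, 8, 0 → best response Bridge.
Driver B against Avenue: payoffs 5, 4, 0, 7 → best response Backroad.
Driver B against Bridge: payoffs 8, 0, 9, 2 → best response Tunnel.
Driver B against Tunnel: payoffs 7, 6, 9, 3 → best response Tunnel.
Mutual best responses: (Bridge, Tunnel).

(Bridge, Tunnel)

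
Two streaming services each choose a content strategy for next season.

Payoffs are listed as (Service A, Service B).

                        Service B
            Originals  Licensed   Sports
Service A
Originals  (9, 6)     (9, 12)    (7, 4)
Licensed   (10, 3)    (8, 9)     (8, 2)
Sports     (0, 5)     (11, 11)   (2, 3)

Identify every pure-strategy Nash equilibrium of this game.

(Sports, Licensed)

(Originals, Originals): Service A can switch to Licensed (9 → 10). Not NE.
(Originals, Licensed): Service A can switch to Sports (9 → 11). Not NE.
(Originals, Sports): Service A can switch to Licensed (7 → 8). Not NE.
(Licensed, Originals): Service B can switch to Licensed (3 → 9). Not NE.
(Licensed, Licensed): Service A can switch to Originals (8 → 9). Not NE.
(Licensed, Sports): Service B can switch to Originals (2 → 3). Not NE.
(Sports, Originals): Service A can switch to Originals (0 → 9). Not NE.
(Sports, Licensed): Service A gets 11, best alternative 9; Service B gets 11, best alternative 5. No profitable deviation — NE.
(Sports, Sports): Service A can switch to Originals (2 → 7). Not NE.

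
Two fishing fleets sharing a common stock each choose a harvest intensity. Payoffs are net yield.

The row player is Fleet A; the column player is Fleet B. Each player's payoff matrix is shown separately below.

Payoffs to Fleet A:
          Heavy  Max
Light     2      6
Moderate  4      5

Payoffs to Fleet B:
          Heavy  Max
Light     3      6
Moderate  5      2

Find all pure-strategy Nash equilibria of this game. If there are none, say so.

Pure-strategy Nash equilibria: (Light, Max) and (Moderate, Heavy)

For each player, find the best response to each opponent profile; mutual best responses are the pure NE.
Fleet A against Heavy: payoffs 2, 4 → best response Moderate.
Fleet A against Max: payoffs 6, 5 → best response Light.
Fleet B against Light: payoffs 3, 6 → best response Max.
Fleet B against Moderate: payoffs 5, 2 → best response Heavy.
Mutual best responses: (Light, Max); (Moderate, Heavy).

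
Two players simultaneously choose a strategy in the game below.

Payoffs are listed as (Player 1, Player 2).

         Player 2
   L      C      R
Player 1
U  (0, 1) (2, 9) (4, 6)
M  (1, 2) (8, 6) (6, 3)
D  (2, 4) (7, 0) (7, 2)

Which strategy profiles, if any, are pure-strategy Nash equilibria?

Check each profile: it is a Nash equilibrium iff no player can strictly gain by switching unilaterally.
(U, L): Player 1 can switch to M (0 → 1). Not NE.
(U, C): Player 1 can switch to M (2 → 8). Not NE.
(U, R): Player 1 can switch to M (4 → 6). Not NE.
(M, L): Player 1 can switch to D (1 → 2). Not NE.
(M, C): Player 1 gets 8, best alternative 7; Player 2 gets 6, best alternative 3. No profitable deviation — NE.
(M, R): Player 1 can switch to D (6 → 7). Not NE.
(D, L): Player 1 gets 2, best alternative 1; Player 2 gets 4, best alternative 2. No profitable deviation — NE.
(D, C): Player 1 can switch to M (7 → 8). Not NE.
(D, R): Player 2 can switch to L (2 → 4). Not NE.

Pure-strategy Nash equilibria: (M, C), (D, L)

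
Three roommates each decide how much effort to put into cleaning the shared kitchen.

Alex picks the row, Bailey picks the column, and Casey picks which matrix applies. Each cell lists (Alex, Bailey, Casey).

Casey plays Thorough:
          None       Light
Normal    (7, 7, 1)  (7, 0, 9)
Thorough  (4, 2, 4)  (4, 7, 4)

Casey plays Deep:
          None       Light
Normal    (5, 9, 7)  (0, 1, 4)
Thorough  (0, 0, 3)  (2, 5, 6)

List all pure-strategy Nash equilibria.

Mark each player's best response to every combination of opponents' strategies; a profile where every player is best-responding is a pure Nash equilibrium.
Alex against (None, Thorough): payoffs 7, 4 → best response Normal.
Alex against (None, Deep): payoffs 5, 0 → best response Normal.
Alex against (Light, Thorough): payoffs 7, 4 → best response Normal.
Alex against (Light, Deep): payoffs 0, 2 → best response Thorough.
Bailey against (Normal, Thorough): payoffs 7, 0 → best response None.
Bailey against (Normal, Deep): payoffs 9, 1 → best response None.
Bailey against (Thorough, Thorough): payoffs 2, 7 → best response Light.
Bailey against (Thorough, Deep): payoffs 0, 5 → best response Light.
Casey against (Normal, None): payoffs 1, 7 → best response Deep.
Casey against (Normal, Light): payoffs 9, 4 → best response Thorough.
Casey against (Thorough, None): payoffs 4, 3 → best response Thorough.
Casey against (Thorough, Light): payoffs 4, 6 → best response Deep.
Mutual best responses: (Normal, None, Deep); (Thorough, Light, Deep).

The pure Nash equilibria are (Normal, None, Deep) and (Thorough, Light, Deep).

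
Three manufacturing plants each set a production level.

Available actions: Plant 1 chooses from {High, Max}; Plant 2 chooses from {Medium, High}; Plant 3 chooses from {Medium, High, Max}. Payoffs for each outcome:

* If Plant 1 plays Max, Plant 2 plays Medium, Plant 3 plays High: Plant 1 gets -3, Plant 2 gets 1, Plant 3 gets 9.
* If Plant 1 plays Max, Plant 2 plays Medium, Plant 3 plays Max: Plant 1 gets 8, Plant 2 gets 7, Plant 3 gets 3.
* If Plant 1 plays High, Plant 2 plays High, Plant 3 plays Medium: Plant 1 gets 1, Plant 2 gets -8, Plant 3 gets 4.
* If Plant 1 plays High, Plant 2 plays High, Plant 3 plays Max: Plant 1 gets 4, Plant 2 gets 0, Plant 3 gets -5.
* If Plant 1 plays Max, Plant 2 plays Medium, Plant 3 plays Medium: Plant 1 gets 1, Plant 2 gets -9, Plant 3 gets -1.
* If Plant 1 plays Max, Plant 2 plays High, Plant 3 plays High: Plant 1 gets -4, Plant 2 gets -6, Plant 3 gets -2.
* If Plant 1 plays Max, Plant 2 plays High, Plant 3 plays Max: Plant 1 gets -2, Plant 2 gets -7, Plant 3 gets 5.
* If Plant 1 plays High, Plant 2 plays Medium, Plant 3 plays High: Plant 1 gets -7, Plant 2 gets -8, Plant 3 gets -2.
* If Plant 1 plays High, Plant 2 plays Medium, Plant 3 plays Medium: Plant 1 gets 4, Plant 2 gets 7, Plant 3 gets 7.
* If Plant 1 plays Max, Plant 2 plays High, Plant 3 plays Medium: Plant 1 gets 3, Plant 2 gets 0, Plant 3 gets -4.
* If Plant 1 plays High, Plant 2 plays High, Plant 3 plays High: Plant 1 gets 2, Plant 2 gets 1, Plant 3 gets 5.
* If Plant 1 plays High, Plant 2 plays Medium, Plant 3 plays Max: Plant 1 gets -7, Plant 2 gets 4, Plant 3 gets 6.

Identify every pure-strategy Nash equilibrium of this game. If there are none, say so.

(High, Medium, Medium): Plant 1 gets 4, best alternative 1; Plant 2 gets 7, best alternative -8; Plant 3 gets 7, best alternative 6. No profitable deviation — NE.
(High, Medium, High): Plant 1 can switch to Max (-7 → -3). Not NE.
(High, Medium, Max): Plant 1 can switch to Max (-7 → 8). Not NE.
(High, High, Medium): Plant 1 can switch to Max (1 → 3). Not NE.
(High, High, High): Plant 1 gets 2, best alternative -4; Plant 2 gets 1, best alternative -8; Plant 3 gets 5, best alternative 4. No profitable deviation — NE.
(High, High, Max): Plant 2 can switch to Medium (0 → 4). Not NE.
(Max, Medium, Medium): Plant 1 can switch to High (1 → 4). Not NE.
(Max, Medium, High): Plant 1 gets -3, best alternative -7; Plant 2 gets 1, best alternative -6; Plant 3 gets 9, best alternative 3. No profitable deviation — NE.
(Max, Medium, Max): Plant 3 can switch to High (3 → 9). Not NE.
(Max, High, Medium): Plant 3 can switch to High (-4 → -2). Not NE.
(Max, High, High): Plant 1 can switch to High (-4 → 2). Not NE.
(Max, High, Max): Plant 1 can switch to High (-2 → 4). Not NE.

(High, Medium, Medium) and (High, High, High) and (Max, Medium, High)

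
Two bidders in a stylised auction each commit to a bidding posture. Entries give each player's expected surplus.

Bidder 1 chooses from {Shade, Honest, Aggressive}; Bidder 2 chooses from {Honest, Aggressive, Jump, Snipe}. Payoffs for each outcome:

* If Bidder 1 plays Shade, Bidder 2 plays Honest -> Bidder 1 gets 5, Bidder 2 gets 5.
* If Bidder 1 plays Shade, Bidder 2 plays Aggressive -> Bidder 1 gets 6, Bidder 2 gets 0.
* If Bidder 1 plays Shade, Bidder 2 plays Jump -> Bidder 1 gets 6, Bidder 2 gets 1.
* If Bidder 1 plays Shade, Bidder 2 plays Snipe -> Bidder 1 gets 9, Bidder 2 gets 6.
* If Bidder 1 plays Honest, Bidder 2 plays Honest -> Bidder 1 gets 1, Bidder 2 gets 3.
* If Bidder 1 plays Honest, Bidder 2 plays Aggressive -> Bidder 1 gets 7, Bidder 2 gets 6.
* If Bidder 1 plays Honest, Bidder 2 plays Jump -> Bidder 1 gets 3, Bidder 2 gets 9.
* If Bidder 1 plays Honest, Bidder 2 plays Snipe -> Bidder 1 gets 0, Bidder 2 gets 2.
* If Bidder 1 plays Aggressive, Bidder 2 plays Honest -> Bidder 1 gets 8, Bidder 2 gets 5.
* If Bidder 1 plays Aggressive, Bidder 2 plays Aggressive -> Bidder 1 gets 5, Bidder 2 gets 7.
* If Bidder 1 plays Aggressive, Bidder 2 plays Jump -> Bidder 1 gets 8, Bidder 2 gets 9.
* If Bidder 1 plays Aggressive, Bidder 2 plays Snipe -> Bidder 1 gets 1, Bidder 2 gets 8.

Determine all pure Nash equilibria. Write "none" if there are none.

The pure Nash equilibria are (Shade, Snipe) and (Aggressive, Jump).

Bidder 1 against Honest: payoffs 5, 1, 8 → best response Aggressive.
Bidder 1 against Aggressive: payoffs 6, 7, 5 → best response Honest.
Bidder 1 against Jump: payoffs 6, 3, 8 → best response Aggressive.
Bidder 1 against Snipe: payoffs 9, 0, 1 → best response Shade.
Bidder 2 against Shade: payoffs 5, 0, 1, 6 → best response Snipe.
Bidder 2 against Honest: payoffs 3, 6, 9, 2 → best response Jump.
Bidder 2 against Aggressive: payoffs 5, 7, 9, 8 → best response Jump.
Mutual best responses: (Shade, Snipe); (Aggressive, Jump).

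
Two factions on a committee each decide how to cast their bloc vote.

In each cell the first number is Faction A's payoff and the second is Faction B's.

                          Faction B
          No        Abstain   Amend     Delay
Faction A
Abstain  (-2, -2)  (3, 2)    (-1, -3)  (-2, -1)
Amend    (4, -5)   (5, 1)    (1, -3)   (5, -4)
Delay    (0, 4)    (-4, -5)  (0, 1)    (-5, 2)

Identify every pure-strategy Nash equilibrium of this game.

(Amend, Abstain)

Faction A against No: payoffs -2, 4, 0 → best response Amend.
Faction A against Abstain: payoffs 3, 5, -4 → best response Amend.
Faction A against Amend: payoffs -1, 1, 0 → best response Amend.
Faction A against Delay: payoffs -2, 5, -5 → best response Amend.
Faction B against Abstain: payoffs -2, 2, -3, -1 → best response Abstain.
Faction B against Amend: payoffs -5, 1, -3, -4 → best response Abstain.
Faction B against Delay: payoffs 4, -5, 1, 2 → best response No.
Mutual best responses: (Amend, Abstain).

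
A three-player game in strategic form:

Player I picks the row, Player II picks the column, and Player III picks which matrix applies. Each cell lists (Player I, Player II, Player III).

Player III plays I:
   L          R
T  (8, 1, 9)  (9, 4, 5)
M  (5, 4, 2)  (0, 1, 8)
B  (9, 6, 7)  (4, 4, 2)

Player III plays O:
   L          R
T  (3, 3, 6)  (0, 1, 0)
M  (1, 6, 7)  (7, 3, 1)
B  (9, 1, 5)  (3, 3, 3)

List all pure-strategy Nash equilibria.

Player I against (L, I): payoffs 8, 5, 9 → best response B.
Player I against (L, O): payoffs 3, 1, 9 → best response B.
Player I against (R, I): payoffs 9, 0, 4 → best response T.
Player I against (R, O): payoffs 0, 7, 3 → best response M.
Player II against (T, I): payoffs 1, 4 → best response R.
Player II against (T, O): payoffs 3, 1 → best response L.
Player II against (M, I): payoffs 4, 1 → best response L.
Player II against (M, O): payoffs 6, 3 → best response L.
Player II against (B, I): payoffs 6, 4 → best response L.
Player II against (B, O): payoffs 1, 3 → best response R.
Player III against (T, L): payoffs 9, 6 → best response I.
Player III against (T, R): payoffs 5, 0 → best response I.
Player III against (M, L): payoffs 2, 7 → best response O.
Player III against (M, R): payoffs 8, 1 → best response I.
Player III against (B, L): payoffs 7, 5 → best response I.
Player III against (B, R): payoffs 2, 3 → best response O.
Mutual best responses: (T, R, I); (B, L, I).

Pure-strategy Nash equilibria: (T, R, I), (B, L, I)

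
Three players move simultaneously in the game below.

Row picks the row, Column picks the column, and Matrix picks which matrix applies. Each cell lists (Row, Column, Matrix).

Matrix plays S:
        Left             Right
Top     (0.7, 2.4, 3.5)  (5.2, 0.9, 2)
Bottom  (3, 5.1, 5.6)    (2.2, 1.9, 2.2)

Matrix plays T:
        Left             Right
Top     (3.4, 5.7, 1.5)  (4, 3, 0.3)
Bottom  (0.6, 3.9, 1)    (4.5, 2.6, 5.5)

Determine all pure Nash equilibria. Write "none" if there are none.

(Bottom, Left, S)

Mark each player's best response to every combination of opponents' strategies; a profile where every player is best-responding is a pure Nash equilibrium.
Row against (Left, S): payoffs 0.7, 3 → best response Bottom.
Row against (Left, T): payoffs 3.4, 0.6 → best response Top.
Row against (Right, S): payoffs 5.2, 2.2 → best response Top.
Row against (Right, T): payoffs 4, 4.5 → best response Bottom.
Column against (Top, S): payoffs 2.4, 0.9 → best response Left.
Column against (Top, T): payoffs 5.7, 3 → best response Left.
Column against (Bottom, S): payoffs 5.1, 1.9 → best response Left.
Column against (Bottom, T): payoffs 3.9, 2.6 → best response Left.
Matrix against (Top, Left): payoffs 3.5, 1.5 → best response S.
Matrix against (Top, Right): payoffs 2, 0.3 → best response S.
Matrix against (Bottom, Left): payoffs 5.6, 1 → best response S.
Matrix against (Bottom, Right): payoffs 2.2, 5.5 → best response T.
Mutual best responses: (Bottom, Left, S).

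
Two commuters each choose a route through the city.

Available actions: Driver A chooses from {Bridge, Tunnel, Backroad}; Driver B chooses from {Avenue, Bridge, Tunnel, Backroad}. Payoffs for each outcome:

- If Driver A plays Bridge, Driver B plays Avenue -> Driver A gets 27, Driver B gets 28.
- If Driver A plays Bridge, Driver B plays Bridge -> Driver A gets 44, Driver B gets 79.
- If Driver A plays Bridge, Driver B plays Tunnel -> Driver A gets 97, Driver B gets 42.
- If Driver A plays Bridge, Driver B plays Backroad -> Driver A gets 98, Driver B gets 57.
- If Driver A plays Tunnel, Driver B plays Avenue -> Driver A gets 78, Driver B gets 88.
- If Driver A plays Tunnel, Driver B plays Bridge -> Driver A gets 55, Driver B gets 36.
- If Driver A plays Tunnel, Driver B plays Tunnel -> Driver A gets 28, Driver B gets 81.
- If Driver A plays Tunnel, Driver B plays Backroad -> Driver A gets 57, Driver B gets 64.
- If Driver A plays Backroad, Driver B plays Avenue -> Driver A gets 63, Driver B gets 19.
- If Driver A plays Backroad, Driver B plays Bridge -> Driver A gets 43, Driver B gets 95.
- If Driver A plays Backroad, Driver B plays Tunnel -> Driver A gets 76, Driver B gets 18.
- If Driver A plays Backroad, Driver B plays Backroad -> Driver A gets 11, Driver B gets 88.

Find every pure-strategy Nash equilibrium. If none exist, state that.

The unique pure-strategy Nash equilibrium is (Tunnel, Avenue).

(Bridge, Avenue): Driver A can switch to Tunnel (27 → 78). Not NE.
(Bridge, Bridge): Driver A can switch to Tunnel (44 → 55). Not NE.
(Bridge, Tunnel): Driver B can switch to Bridge (42 → 79). Not NE.
(Bridge, Backroad): Driver B can switch to Bridge (57 → 79). Not NE.
(Tunnel, Avenue): Driver A gets 78, best alternative 63; Driver B gets 88, best alternative 81. No profitable deviation — NE.
(Tunnel, Bridge): Driver B can switch to Avenue (36 → 88). Not NE.
(Tunnel, Tunnel): Driver A can switch to Bridge (28 → 97). Not NE.
(The remaining 5 profiles each have a profitable deviation by the same check.)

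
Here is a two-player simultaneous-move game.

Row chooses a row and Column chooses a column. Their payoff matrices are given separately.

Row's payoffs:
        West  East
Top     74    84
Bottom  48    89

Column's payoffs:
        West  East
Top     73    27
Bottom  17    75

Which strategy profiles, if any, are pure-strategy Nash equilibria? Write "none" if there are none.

(Top, West): Row gets 74, best alternative 48; Column gets 73, best alternative 27. No profitable deviation — NE.
(Top, East): Row can switch to Bottom (84 → 89). Not NE.
(Bottom, West): Row can switch to Top (48 → 74). Not NE.
(Bottom, East): Row gets 89, best alternative 84; Column gets 75, best alternative 17. No profitable deviation — NE.

The pure Nash equilibria are (Top, West); (Bottom, East).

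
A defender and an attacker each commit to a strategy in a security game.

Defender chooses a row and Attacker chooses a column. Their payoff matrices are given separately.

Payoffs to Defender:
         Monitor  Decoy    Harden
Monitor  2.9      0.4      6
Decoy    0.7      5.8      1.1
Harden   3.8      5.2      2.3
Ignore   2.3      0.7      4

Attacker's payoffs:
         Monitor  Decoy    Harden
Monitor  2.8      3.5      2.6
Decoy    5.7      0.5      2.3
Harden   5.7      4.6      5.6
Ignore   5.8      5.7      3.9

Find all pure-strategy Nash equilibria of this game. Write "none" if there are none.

(Monitor, Monitor): Defender can switch to Harden (2.9 → 3.8). Not NE.
(Monitor, Decoy): Defender can switch to Decoy (0.4 → 5.8). Not NE.
(Monitor, Harden): Attacker can switch to Monitor (2.6 → 2.8). Not NE.
(Decoy, Monitor): Defender can switch to Monitor (0.7 → 2.9). Not NE.
(Decoy, Decoy): Attacker can switch to Monitor (0.5 → 5.7). Not NE.
(Decoy, Harden): Defender can switch to Monitor (1.1 → 6). Not NE.
(Harden, Monitor): Defender gets 3.8, best alternative 2.9; Attacker gets 5.7, best alternative 5.6. No profitable deviation — NE.
(Harden, Decoy): Defender can switch to Decoy (5.2 → 5.8). Not NE.
(Harden, Harden): Defender can switch to Monitor (2.3 → 6). Not NE.
(The remaining 3 profiles each have a profitable deviation by the same check.)

The unique pure-strategy Nash equilibrium is (Harden, Monitor).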